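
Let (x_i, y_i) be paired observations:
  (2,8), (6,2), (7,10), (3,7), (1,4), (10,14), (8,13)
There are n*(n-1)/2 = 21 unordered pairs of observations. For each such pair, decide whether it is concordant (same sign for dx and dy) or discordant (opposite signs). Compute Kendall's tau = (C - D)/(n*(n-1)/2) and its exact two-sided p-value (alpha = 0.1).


Step 1: Enumerate the 21 unordered pairs (i,j) with i<j and classify each by sign(x_j-x_i) * sign(y_j-y_i).
  (1,2):dx=+4,dy=-6->D; (1,3):dx=+5,dy=+2->C; (1,4):dx=+1,dy=-1->D; (1,5):dx=-1,dy=-4->C
  (1,6):dx=+8,dy=+6->C; (1,7):dx=+6,dy=+5->C; (2,3):dx=+1,dy=+8->C; (2,4):dx=-3,dy=+5->D
  (2,5):dx=-5,dy=+2->D; (2,6):dx=+4,dy=+12->C; (2,7):dx=+2,dy=+11->C; (3,4):dx=-4,dy=-3->C
  (3,5):dx=-6,dy=-6->C; (3,6):dx=+3,dy=+4->C; (3,7):dx=+1,dy=+3->C; (4,5):dx=-2,dy=-3->C
  (4,6):dx=+7,dy=+7->C; (4,7):dx=+5,dy=+6->C; (5,6):dx=+9,dy=+10->C; (5,7):dx=+7,dy=+9->C
  (6,7):dx=-2,dy=-1->C
Step 2: C = 17, D = 4, total pairs = 21.
Step 3: tau = (C - D)/(n(n-1)/2) = (17 - 4)/21 = 0.619048.
Step 4: Exact two-sided p-value (enumerate n! = 5040 permutations of y under H0): p = 0.069048.
Step 5: alpha = 0.1. reject H0.

tau_b = 0.6190 (C=17, D=4), p = 0.069048, reject H0.


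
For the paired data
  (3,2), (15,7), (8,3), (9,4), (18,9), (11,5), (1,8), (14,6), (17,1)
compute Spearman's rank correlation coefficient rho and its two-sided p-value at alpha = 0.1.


Step 1: Rank x and y separately (midranks; no ties here).
rank(x): 3->2, 15->7, 8->3, 9->4, 18->9, 11->5, 1->1, 14->6, 17->8
rank(y): 2->2, 7->7, 3->3, 4->4, 9->9, 5->5, 8->8, 6->6, 1->1
Step 2: d_i = R_x(i) - R_y(i); compute d_i^2.
  (2-2)^2=0, (7-7)^2=0, (3-3)^2=0, (4-4)^2=0, (9-9)^2=0, (5-5)^2=0, (1-8)^2=49, (6-6)^2=0, (8-1)^2=49
sum(d^2) = 98.
Step 3: rho = 1 - 6*98 / (9*(9^2 - 1)) = 1 - 588/720 = 0.183333.
Step 4: Under H0, t = rho * sqrt((n-2)/(1-rho^2)) = 0.4934 ~ t(7).
Step 5: Two-sided p-value from the t-distribution with 7 df = 0.636820.
Step 6: alpha = 0.1. fail to reject H0.

rho = 0.1833, p = 0.636820, fail to reject H0 at alpha = 0.1.


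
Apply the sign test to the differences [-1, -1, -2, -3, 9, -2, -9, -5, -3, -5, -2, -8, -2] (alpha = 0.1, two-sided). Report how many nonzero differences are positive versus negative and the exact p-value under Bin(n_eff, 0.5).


Step 1: Discard zero differences. Original n = 13; n_eff = number of nonzero differences = 13.
Nonzero differences (with sign): -1, -1, -2, -3, +9, -2, -9, -5, -3, -5, -2, -8, -2
Step 2: Count signs: positive = 1, negative = 12.
Step 3: Under H0: P(positive) = 0.5, so the number of positives S ~ Bin(13, 0.5).
Step 4: Two-sided exact p-value = sum of Bin(13,0.5) probabilities at or below the observed probability = 0.003418.
Step 5: alpha = 0.1. reject H0.

n_eff = 13, pos = 1, neg = 12, p = 0.003418, reject H0.


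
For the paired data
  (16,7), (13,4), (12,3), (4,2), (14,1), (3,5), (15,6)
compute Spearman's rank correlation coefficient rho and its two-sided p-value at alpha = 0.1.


Step 1: Rank x and y separately (midranks; no ties here).
rank(x): 16->7, 13->4, 12->3, 4->2, 14->5, 3->1, 15->6
rank(y): 7->7, 4->4, 3->3, 2->2, 1->1, 5->5, 6->6
Step 2: d_i = R_x(i) - R_y(i); compute d_i^2.
  (7-7)^2=0, (4-4)^2=0, (3-3)^2=0, (2-2)^2=0, (5-1)^2=16, (1-5)^2=16, (6-6)^2=0
sum(d^2) = 32.
Step 3: rho = 1 - 6*32 / (7*(7^2 - 1)) = 1 - 192/336 = 0.428571.
Step 4: Under H0, t = rho * sqrt((n-2)/(1-rho^2)) = 1.0607 ~ t(5).
Step 5: Two-sided p-value from the t-distribution with 5 df = 0.337368.
Step 6: alpha = 0.1. fail to reject H0.

rho = 0.4286, p = 0.337368, fail to reject H0 at alpha = 0.1.


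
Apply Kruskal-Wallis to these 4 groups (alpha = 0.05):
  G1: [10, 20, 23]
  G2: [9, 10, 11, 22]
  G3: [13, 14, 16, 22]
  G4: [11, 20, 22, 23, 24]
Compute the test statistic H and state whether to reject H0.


Step 1: Combine all N = 16 observations and assign midranks.
sorted (value, group, rank): (9,G2,1), (10,G1,2.5), (10,G2,2.5), (11,G2,4.5), (11,G4,4.5), (13,G3,6), (14,G3,7), (16,G3,8), (20,G1,9.5), (20,G4,9.5), (22,G2,12), (22,G3,12), (22,G4,12), (23,G1,14.5), (23,G4,14.5), (24,G4,16)
Step 2: Sum ranks within each group.
R_1 = 26.5 (n_1 = 3)
R_2 = 20 (n_2 = 4)
R_3 = 33 (n_3 = 4)
R_4 = 56.5 (n_4 = 5)
Step 3: H = 12/(N(N+1)) * sum(R_i^2/n_i) - 3(N+1)
     = 12/(16*17) * (26.5^2/3 + 20^2/4 + 33^2/4 + 56.5^2/5) - 3*17
     = 0.044118 * 1244.78 - 51
     = 3.916912.
Step 4: Ties present; correction factor C = 1 - 48/(16^3 - 16) = 0.988235. Corrected H = 3.916912 / 0.988235 = 3.963542.
Step 5: Under H0, H ~ chi^2(3); p-value = 0.265428.
Step 6: alpha = 0.05. fail to reject H0.

H = 3.9635, df = 3, p = 0.265428, fail to reject H0.


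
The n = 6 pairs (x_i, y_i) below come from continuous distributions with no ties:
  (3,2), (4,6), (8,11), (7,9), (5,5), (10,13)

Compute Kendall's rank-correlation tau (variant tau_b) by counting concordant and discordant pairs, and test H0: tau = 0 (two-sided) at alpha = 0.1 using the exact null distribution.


Step 1: Enumerate the 15 unordered pairs (i,j) with i<j and classify each by sign(x_j-x_i) * sign(y_j-y_i).
  (1,2):dx=+1,dy=+4->C; (1,3):dx=+5,dy=+9->C; (1,4):dx=+4,dy=+7->C; (1,5):dx=+2,dy=+3->C
  (1,6):dx=+7,dy=+11->C; (2,3):dx=+4,dy=+5->C; (2,4):dx=+3,dy=+3->C; (2,5):dx=+1,dy=-1->D
  (2,6):dx=+6,dy=+7->C; (3,4):dx=-1,dy=-2->C; (3,5):dx=-3,dy=-6->C; (3,6):dx=+2,dy=+2->C
  (4,5):dx=-2,dy=-4->C; (4,6):dx=+3,dy=+4->C; (5,6):dx=+5,dy=+8->C
Step 2: C = 14, D = 1, total pairs = 15.
Step 3: tau = (C - D)/(n(n-1)/2) = (14 - 1)/15 = 0.866667.
Step 4: Exact two-sided p-value (enumerate n! = 720 permutations of y under H0): p = 0.016667.
Step 5: alpha = 0.1. reject H0.

tau_b = 0.8667 (C=14, D=1), p = 0.016667, reject H0.


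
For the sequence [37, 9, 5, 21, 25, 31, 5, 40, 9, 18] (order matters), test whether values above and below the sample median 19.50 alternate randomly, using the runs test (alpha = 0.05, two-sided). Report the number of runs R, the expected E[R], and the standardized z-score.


Step 1: Compute median = 19.50; label A = above, B = below.
Labels in order: ABBAAABABB  (n_A = 5, n_B = 5)
Step 2: Count runs R = 6.
Step 3: Under H0 (random ordering), E[R] = 2*n_A*n_B/(n_A+n_B) + 1 = 2*5*5/10 + 1 = 6.0000.
        Var[R] = 2*n_A*n_B*(2*n_A*n_B - n_A - n_B) / ((n_A+n_B)^2 * (n_A+n_B-1)) = 2000/900 = 2.2222.
        SD[R] = 1.4907.
Step 4: R = E[R], so z = 0 with no continuity correction.
Step 5: Two-sided p-value via normal approximation = 2*(1 - Phi(|z|)) = 1.000000.
Step 6: alpha = 0.05. fail to reject H0.

R = 6, z = 0.0000, p = 1.000000, fail to reject H0.


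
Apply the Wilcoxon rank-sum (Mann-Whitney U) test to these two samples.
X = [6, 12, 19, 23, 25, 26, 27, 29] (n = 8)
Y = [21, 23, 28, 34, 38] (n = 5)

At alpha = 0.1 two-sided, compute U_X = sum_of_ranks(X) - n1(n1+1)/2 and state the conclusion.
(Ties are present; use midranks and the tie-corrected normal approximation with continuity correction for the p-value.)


Step 1: Combine and sort all 13 observations; assign midranks.
sorted (value, group): (6,X), (12,X), (19,X), (21,Y), (23,X), (23,Y), (25,X), (26,X), (27,X), (28,Y), (29,X), (34,Y), (38,Y)
ranks: 6->1, 12->2, 19->3, 21->4, 23->5.5, 23->5.5, 25->7, 26->8, 27->9, 28->10, 29->11, 34->12, 38->13
Step 2: Rank sum for X: R1 = 1 + 2 + 3 + 5.5 + 7 + 8 + 9 + 11 = 46.5.
Step 3: U_X = R1 - n1(n1+1)/2 = 46.5 - 8*9/2 = 46.5 - 36 = 10.5.
       U_Y = n1*n2 - U_X = 40 - 10.5 = 29.5.
Step 4: Ties are present, so use the tie-corrected normal approximation (with continuity correction) for the p-value.
Step 5: p-value = 0.187076; compare to alpha = 0.1. fail to reject H0.

U_X = 10.5, p = 0.187076, fail to reject H0 at alpha = 0.1.


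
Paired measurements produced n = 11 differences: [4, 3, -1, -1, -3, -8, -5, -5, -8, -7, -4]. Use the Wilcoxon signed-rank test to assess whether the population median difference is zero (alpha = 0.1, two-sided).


Step 1: Drop any zero differences (none here) and take |d_i|.
|d| = [4, 3, 1, 1, 3, 8, 5, 5, 8, 7, 4]
Step 2: Midrank |d_i| (ties get averaged ranks).
ranks: |4|->5.5, |3|->3.5, |1|->1.5, |1|->1.5, |3|->3.5, |8|->10.5, |5|->7.5, |5|->7.5, |8|->10.5, |7|->9, |4|->5.5
Step 3: Attach original signs; sum ranks with positive sign and with negative sign.
W+ = 5.5 + 3.5 = 9
W- = 1.5 + 1.5 + 3.5 + 10.5 + 7.5 + 7.5 + 10.5 + 9 + 5.5 = 57
(Check: W+ + W- = 66 should equal n(n+1)/2 = 66.)
Step 4: Test statistic W = min(W+, W-) = 9.
Step 5: Ties in |d|, so use the tie-corrected normal approximation.
        E[W] = n(n+1)/4 = 11*12/4 = 33.
        Tie groups: |d|=1 (t=2), |d|=3 (t=2), |d|=4 (t=2), |d|=5 (t=2), |d|=8 (t=2); sum(t^3 - t) = 30.
        Var[W] = n(n+1)(2n+1)/24 - sum(t^3-t)/48 = 3036/24 - 30/48 = 125.875.
        z = (W - E[W]) / sqrt(Var[W]) = (9 - 33) / 11.2194 = -2.1392.
        Two-sided p = 2*Phi(z) = 0.032423.
Step 6: alpha = 0.1. reject H0.

W+ = 9, W- = 57, W = min = 9, p = 0.032423, reject H0.


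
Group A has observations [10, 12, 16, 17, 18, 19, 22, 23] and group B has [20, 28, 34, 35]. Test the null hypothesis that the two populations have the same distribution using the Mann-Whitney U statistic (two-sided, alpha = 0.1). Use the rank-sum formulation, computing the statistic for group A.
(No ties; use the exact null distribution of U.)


Step 1: Combine and sort all 12 observations; assign midranks.
sorted (value, group): (10,X), (12,X), (16,X), (17,X), (18,X), (19,X), (20,Y), (22,X), (23,X), (28,Y), (34,Y), (35,Y)
ranks: 10->1, 12->2, 16->3, 17->4, 18->5, 19->6, 20->7, 22->8, 23->9, 28->10, 34->11, 35->12
Step 2: Rank sum for X: R1 = 1 + 2 + 3 + 4 + 5 + 6 + 8 + 9 = 38.
Step 3: U_X = R1 - n1(n1+1)/2 = 38 - 8*9/2 = 38 - 36 = 2.
       U_Y = n1*n2 - U_X = 32 - 2 = 30.
Step 4: No ties, so the exact null distribution of U (based on enumerating the C(12,8) = 495 equally likely rank assignments) gives the two-sided p-value.
Step 5: p-value = 0.016162; compare to alpha = 0.1. reject H0.

U_X = 2, p = 0.016162, reject H0 at alpha = 0.1.


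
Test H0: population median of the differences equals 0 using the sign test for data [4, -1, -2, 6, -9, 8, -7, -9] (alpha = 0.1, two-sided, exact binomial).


Step 1: Discard zero differences. Original n = 8; n_eff = number of nonzero differences = 8.
Nonzero differences (with sign): +4, -1, -2, +6, -9, +8, -7, -9
Step 2: Count signs: positive = 3, negative = 5.
Step 3: Under H0: P(positive) = 0.5, so the number of positives S ~ Bin(8, 0.5).
Step 4: Two-sided exact p-value = sum of Bin(8,0.5) probabilities at or below the observed probability = 0.726562.
Step 5: alpha = 0.1. fail to reject H0.

n_eff = 8, pos = 3, neg = 5, p = 0.726562, fail to reject H0.


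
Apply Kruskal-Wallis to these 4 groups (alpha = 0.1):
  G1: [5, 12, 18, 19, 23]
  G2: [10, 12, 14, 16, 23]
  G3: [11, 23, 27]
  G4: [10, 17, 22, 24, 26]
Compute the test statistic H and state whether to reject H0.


Step 1: Combine all N = 18 observations and assign midranks.
sorted (value, group, rank): (5,G1,1), (10,G2,2.5), (10,G4,2.5), (11,G3,4), (12,G1,5.5), (12,G2,5.5), (14,G2,7), (16,G2,8), (17,G4,9), (18,G1,10), (19,G1,11), (22,G4,12), (23,G1,14), (23,G2,14), (23,G3,14), (24,G4,16), (26,G4,17), (27,G3,18)
Step 2: Sum ranks within each group.
R_1 = 41.5 (n_1 = 5)
R_2 = 37 (n_2 = 5)
R_3 = 36 (n_3 = 3)
R_4 = 56.5 (n_4 = 5)
Step 3: H = 12/(N(N+1)) * sum(R_i^2/n_i) - 3(N+1)
     = 12/(18*19) * (41.5^2/5 + 37^2/5 + 36^2/3 + 56.5^2/5) - 3*19
     = 0.035088 * 1688.7 - 57
     = 2.252632.
Step 4: Ties present; correction factor C = 1 - 36/(18^3 - 18) = 0.993808. Corrected H = 2.252632 / 0.993808 = 2.266667.
Step 5: Under H0, H ~ chi^2(3); p-value = 0.518937.
Step 6: alpha = 0.1. fail to reject H0.

H = 2.2667, df = 3, p = 0.518937, fail to reject H0.


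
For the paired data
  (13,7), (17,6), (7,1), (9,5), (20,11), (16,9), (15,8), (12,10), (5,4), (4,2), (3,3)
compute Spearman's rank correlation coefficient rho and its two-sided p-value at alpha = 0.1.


Step 1: Rank x and y separately (midranks; no ties here).
rank(x): 13->7, 17->10, 7->4, 9->5, 20->11, 16->9, 15->8, 12->6, 5->3, 4->2, 3->1
rank(y): 7->7, 6->6, 1->1, 5->5, 11->11, 9->9, 8->8, 10->10, 4->4, 2->2, 3->3
Step 2: d_i = R_x(i) - R_y(i); compute d_i^2.
  (7-7)^2=0, (10-6)^2=16, (4-1)^2=9, (5-5)^2=0, (11-11)^2=0, (9-9)^2=0, (8-8)^2=0, (6-10)^2=16, (3-4)^2=1, (2-2)^2=0, (1-3)^2=4
sum(d^2) = 46.
Step 3: rho = 1 - 6*46 / (11*(11^2 - 1)) = 1 - 276/1320 = 0.790909.
Step 4: Under H0, t = rho * sqrt((n-2)/(1-rho^2)) = 3.8774 ~ t(9).
Step 5: Two-sided p-value from the t-distribution with 9 df = 0.003746.
Step 6: alpha = 0.1. reject H0.

rho = 0.7909, p = 0.003746, reject H0 at alpha = 0.1.


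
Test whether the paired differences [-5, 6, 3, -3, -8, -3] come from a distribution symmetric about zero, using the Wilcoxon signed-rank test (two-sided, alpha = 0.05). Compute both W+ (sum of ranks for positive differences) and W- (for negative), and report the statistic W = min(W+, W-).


Step 1: Drop any zero differences (none here) and take |d_i|.
|d| = [5, 6, 3, 3, 8, 3]
Step 2: Midrank |d_i| (ties get averaged ranks).
ranks: |5|->4, |6|->5, |3|->2, |3|->2, |8|->6, |3|->2
Step 3: Attach original signs; sum ranks with positive sign and with negative sign.
W+ = 5 + 2 = 7
W- = 4 + 2 + 6 + 2 = 14
(Check: W+ + W- = 21 should equal n(n+1)/2 = 21.)
Step 4: Test statistic W = min(W+, W-) = 7.
Step 5: Ties in |d|, so use the tie-corrected normal approximation.
        E[W] = n(n+1)/4 = 6*7/4 = 10.5.
        Tie groups: |d|=3 (t=3); sum(t^3 - t) = 24.
        Var[W] = n(n+1)(2n+1)/24 - sum(t^3-t)/48 = 546/24 - 24/48 = 22.25.
        z = (W - E[W]) / sqrt(Var[W]) = (7 - 10.5) / 4.7170 = -0.7420.
        Two-sided p = 2*Phi(z) = 0.458088.
Step 6: alpha = 0.05. fail to reject H0.

W+ = 7, W- = 14, W = min = 7, p = 0.458088, fail to reject H0.


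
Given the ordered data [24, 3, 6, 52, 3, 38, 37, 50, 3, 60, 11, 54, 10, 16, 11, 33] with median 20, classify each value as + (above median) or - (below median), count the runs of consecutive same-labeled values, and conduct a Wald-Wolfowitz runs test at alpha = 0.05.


Step 1: Compute median = 20; label A = above, B = below.
Labels in order: ABBABAAABABABBBA  (n_A = 8, n_B = 8)
Step 2: Count runs R = 11.
Step 3: Under H0 (random ordering), E[R] = 2*n_A*n_B/(n_A+n_B) + 1 = 2*8*8/16 + 1 = 9.0000.
        Var[R] = 2*n_A*n_B*(2*n_A*n_B - n_A - n_B) / ((n_A+n_B)^2 * (n_A+n_B-1)) = 14336/3840 = 3.7333.
        SD[R] = 1.9322.
Step 4: Continuity-corrected z = (R - 0.5 - E[R]) / SD[R] = (11 - 0.5 - 9.0000) / 1.9322 = 0.7763.
Step 5: Two-sided p-value via normal approximation = 2*(1 - Phi(|z|)) = 0.437558.
Step 6: alpha = 0.05. fail to reject H0.

R = 11, z = 0.7763, p = 0.437558, fail to reject H0.


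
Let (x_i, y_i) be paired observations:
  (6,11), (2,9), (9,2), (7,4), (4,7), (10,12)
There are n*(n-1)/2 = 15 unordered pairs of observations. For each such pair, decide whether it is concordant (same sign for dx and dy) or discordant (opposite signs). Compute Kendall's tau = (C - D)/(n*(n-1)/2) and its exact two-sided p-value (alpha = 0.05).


Step 1: Enumerate the 15 unordered pairs (i,j) with i<j and classify each by sign(x_j-x_i) * sign(y_j-y_i).
  (1,2):dx=-4,dy=-2->C; (1,3):dx=+3,dy=-9->D; (1,4):dx=+1,dy=-7->D; (1,5):dx=-2,dy=-4->C
  (1,6):dx=+4,dy=+1->C; (2,3):dx=+7,dy=-7->D; (2,4):dx=+5,dy=-5->D; (2,5):dx=+2,dy=-2->D
  (2,6):dx=+8,dy=+3->C; (3,4):dx=-2,dy=+2->D; (3,5):dx=-5,dy=+5->D; (3,6):dx=+1,dy=+10->C
  (4,5):dx=-3,dy=+3->D; (4,6):dx=+3,dy=+8->C; (5,6):dx=+6,dy=+5->C
Step 2: C = 7, D = 8, total pairs = 15.
Step 3: tau = (C - D)/(n(n-1)/2) = (7 - 8)/15 = -0.066667.
Step 4: Exact two-sided p-value (enumerate n! = 720 permutations of y under H0): p = 1.000000.
Step 5: alpha = 0.05. fail to reject H0.

tau_b = -0.0667 (C=7, D=8), p = 1.000000, fail to reject H0.


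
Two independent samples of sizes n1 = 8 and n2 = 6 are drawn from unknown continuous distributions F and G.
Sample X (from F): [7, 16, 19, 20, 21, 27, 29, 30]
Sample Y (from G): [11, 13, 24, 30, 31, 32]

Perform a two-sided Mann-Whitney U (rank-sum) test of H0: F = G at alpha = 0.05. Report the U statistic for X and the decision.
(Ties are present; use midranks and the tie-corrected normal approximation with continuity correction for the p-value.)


Step 1: Combine and sort all 14 observations; assign midranks.
sorted (value, group): (7,X), (11,Y), (13,Y), (16,X), (19,X), (20,X), (21,X), (24,Y), (27,X), (29,X), (30,X), (30,Y), (31,Y), (32,Y)
ranks: 7->1, 11->2, 13->3, 16->4, 19->5, 20->6, 21->7, 24->8, 27->9, 29->10, 30->11.5, 30->11.5, 31->13, 32->14
Step 2: Rank sum for X: R1 = 1 + 4 + 5 + 6 + 7 + 9 + 10 + 11.5 = 53.5.
Step 3: U_X = R1 - n1(n1+1)/2 = 53.5 - 8*9/2 = 53.5 - 36 = 17.5.
       U_Y = n1*n2 - U_X = 48 - 17.5 = 30.5.
Step 4: Ties are present, so use the tie-corrected normal approximation (with continuity correction) for the p-value.
Step 5: p-value = 0.438074; compare to alpha = 0.05. fail to reject H0.

U_X = 17.5, p = 0.438074, fail to reject H0 at alpha = 0.05.


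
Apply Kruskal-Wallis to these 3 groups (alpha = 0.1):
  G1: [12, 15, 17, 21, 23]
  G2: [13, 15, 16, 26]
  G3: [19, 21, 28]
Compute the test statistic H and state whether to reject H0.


Step 1: Combine all N = 12 observations and assign midranks.
sorted (value, group, rank): (12,G1,1), (13,G2,2), (15,G1,3.5), (15,G2,3.5), (16,G2,5), (17,G1,6), (19,G3,7), (21,G1,8.5), (21,G3,8.5), (23,G1,10), (26,G2,11), (28,G3,12)
Step 2: Sum ranks within each group.
R_1 = 29 (n_1 = 5)
R_2 = 21.5 (n_2 = 4)
R_3 = 27.5 (n_3 = 3)
Step 3: H = 12/(N(N+1)) * sum(R_i^2/n_i) - 3(N+1)
     = 12/(12*13) * (29^2/5 + 21.5^2/4 + 27.5^2/3) - 3*13
     = 0.076923 * 535.846 - 39
     = 2.218910.
Step 4: Ties present; correction factor C = 1 - 12/(12^3 - 12) = 0.993007. Corrected H = 2.218910 / 0.993007 = 2.234536.
Step 5: Under H0, H ~ chi^2(2); p-value = 0.327172.
Step 6: alpha = 0.1. fail to reject H0.

H = 2.2345, df = 2, p = 0.327172, fail to reject H0.


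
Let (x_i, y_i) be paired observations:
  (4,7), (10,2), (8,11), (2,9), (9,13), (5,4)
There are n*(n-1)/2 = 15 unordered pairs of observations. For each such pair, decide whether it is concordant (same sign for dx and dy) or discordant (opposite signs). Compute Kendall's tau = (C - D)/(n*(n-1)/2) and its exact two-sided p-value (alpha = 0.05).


Step 1: Enumerate the 15 unordered pairs (i,j) with i<j and classify each by sign(x_j-x_i) * sign(y_j-y_i).
  (1,2):dx=+6,dy=-5->D; (1,3):dx=+4,dy=+4->C; (1,4):dx=-2,dy=+2->D; (1,5):dx=+5,dy=+6->C
  (1,6):dx=+1,dy=-3->D; (2,3):dx=-2,dy=+9->D; (2,4):dx=-8,dy=+7->D; (2,5):dx=-1,dy=+11->D
  (2,6):dx=-5,dy=+2->D; (3,4):dx=-6,dy=-2->C; (3,5):dx=+1,dy=+2->C; (3,6):dx=-3,dy=-7->C
  (4,5):dx=+7,dy=+4->C; (4,6):dx=+3,dy=-5->D; (5,6):dx=-4,dy=-9->C
Step 2: C = 7, D = 8, total pairs = 15.
Step 3: tau = (C - D)/(n(n-1)/2) = (7 - 8)/15 = -0.066667.
Step 4: Exact two-sided p-value (enumerate n! = 720 permutations of y under H0): p = 1.000000.
Step 5: alpha = 0.05. fail to reject H0.

tau_b = -0.0667 (C=7, D=8), p = 1.000000, fail to reject H0.


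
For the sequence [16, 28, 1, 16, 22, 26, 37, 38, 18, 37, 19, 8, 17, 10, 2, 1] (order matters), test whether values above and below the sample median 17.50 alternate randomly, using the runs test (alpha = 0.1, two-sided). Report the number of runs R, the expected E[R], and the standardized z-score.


Step 1: Compute median = 17.50; label A = above, B = below.
Labels in order: BABBAAAAAAABBBBB  (n_A = 8, n_B = 8)
Step 2: Count runs R = 5.
Step 3: Under H0 (random ordering), E[R] = 2*n_A*n_B/(n_A+n_B) + 1 = 2*8*8/16 + 1 = 9.0000.
        Var[R] = 2*n_A*n_B*(2*n_A*n_B - n_A - n_B) / ((n_A+n_B)^2 * (n_A+n_B-1)) = 14336/3840 = 3.7333.
        SD[R] = 1.9322.
Step 4: Continuity-corrected z = (R + 0.5 - E[R]) / SD[R] = (5 + 0.5 - 9.0000) / 1.9322 = -1.8114.
Step 5: Two-sided p-value via normal approximation = 2*(1 - Phi(|z|)) = 0.070076.
Step 6: alpha = 0.1. reject H0.

R = 5, z = -1.8114, p = 0.070076, reject H0.


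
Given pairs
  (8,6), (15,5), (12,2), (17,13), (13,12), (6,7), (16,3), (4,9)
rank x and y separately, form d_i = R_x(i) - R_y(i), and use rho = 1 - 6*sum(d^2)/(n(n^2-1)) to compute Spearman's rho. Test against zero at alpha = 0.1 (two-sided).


Step 1: Rank x and y separately (midranks; no ties here).
rank(x): 8->3, 15->6, 12->4, 17->8, 13->5, 6->2, 16->7, 4->1
rank(y): 6->4, 5->3, 2->1, 13->8, 12->7, 7->5, 3->2, 9->6
Step 2: d_i = R_x(i) - R_y(i); compute d_i^2.
  (3-4)^2=1, (6-3)^2=9, (4-1)^2=9, (8-8)^2=0, (5-7)^2=4, (2-5)^2=9, (7-2)^2=25, (1-6)^2=25
sum(d^2) = 82.
Step 3: rho = 1 - 6*82 / (8*(8^2 - 1)) = 1 - 492/504 = 0.023810.
Step 4: Under H0, t = rho * sqrt((n-2)/(1-rho^2)) = 0.0583 ~ t(6).
Step 5: Two-sided p-value from the t-distribution with 6 df = 0.955374.
Step 6: alpha = 0.1. fail to reject H0.

rho = 0.0238, p = 0.955374, fail to reject H0 at alpha = 0.1.


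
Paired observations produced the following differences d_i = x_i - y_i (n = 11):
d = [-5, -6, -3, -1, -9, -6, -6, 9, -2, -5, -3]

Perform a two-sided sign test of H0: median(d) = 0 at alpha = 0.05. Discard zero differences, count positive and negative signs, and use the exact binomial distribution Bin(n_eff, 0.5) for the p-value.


Step 1: Discard zero differences. Original n = 11; n_eff = number of nonzero differences = 11.
Nonzero differences (with sign): -5, -6, -3, -1, -9, -6, -6, +9, -2, -5, -3
Step 2: Count signs: positive = 1, negative = 10.
Step 3: Under H0: P(positive) = 0.5, so the number of positives S ~ Bin(11, 0.5).
Step 4: Two-sided exact p-value = sum of Bin(11,0.5) probabilities at or below the observed probability = 0.011719.
Step 5: alpha = 0.05. reject H0.

n_eff = 11, pos = 1, neg = 10, p = 0.011719, reject H0.


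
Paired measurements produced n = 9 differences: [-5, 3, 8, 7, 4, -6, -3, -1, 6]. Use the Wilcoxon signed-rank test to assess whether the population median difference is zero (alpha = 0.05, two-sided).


Step 1: Drop any zero differences (none here) and take |d_i|.
|d| = [5, 3, 8, 7, 4, 6, 3, 1, 6]
Step 2: Midrank |d_i| (ties get averaged ranks).
ranks: |5|->5, |3|->2.5, |8|->9, |7|->8, |4|->4, |6|->6.5, |3|->2.5, |1|->1, |6|->6.5
Step 3: Attach original signs; sum ranks with positive sign and with negative sign.
W+ = 2.5 + 9 + 8 + 4 + 6.5 = 30
W- = 5 + 6.5 + 2.5 + 1 = 15
(Check: W+ + W- = 45 should equal n(n+1)/2 = 45.)
Step 4: Test statistic W = min(W+, W-) = 15.
Step 5: Ties in |d|, so use the tie-corrected normal approximation.
        E[W] = n(n+1)/4 = 9*10/4 = 22.5.
        Tie groups: |d|=3 (t=2), |d|=6 (t=2); sum(t^3 - t) = 12.
        Var[W] = n(n+1)(2n+1)/24 - sum(t^3-t)/48 = 1710/24 - 12/48 = 71.
        z = (W - E[W]) / sqrt(Var[W]) = (15 - 22.5) / 8.4261 = -0.8901.
        Two-sided p = 2*Phi(z) = 0.373420.
Step 6: alpha = 0.05. fail to reject H0.

W+ = 30, W- = 15, W = min = 15, p = 0.373420, fail to reject H0.


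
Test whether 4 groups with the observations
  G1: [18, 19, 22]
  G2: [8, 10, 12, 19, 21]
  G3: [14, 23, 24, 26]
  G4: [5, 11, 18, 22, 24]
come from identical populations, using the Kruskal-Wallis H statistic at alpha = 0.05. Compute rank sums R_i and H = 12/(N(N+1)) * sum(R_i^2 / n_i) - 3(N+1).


Step 1: Combine all N = 17 observations and assign midranks.
sorted (value, group, rank): (5,G4,1), (8,G2,2), (10,G2,3), (11,G4,4), (12,G2,5), (14,G3,6), (18,G1,7.5), (18,G4,7.5), (19,G1,9.5), (19,G2,9.5), (21,G2,11), (22,G1,12.5), (22,G4,12.5), (23,G3,14), (24,G3,15.5), (24,G4,15.5), (26,G3,17)
Step 2: Sum ranks within each group.
R_1 = 29.5 (n_1 = 3)
R_2 = 30.5 (n_2 = 5)
R_3 = 52.5 (n_3 = 4)
R_4 = 40.5 (n_4 = 5)
Step 3: H = 12/(N(N+1)) * sum(R_i^2/n_i) - 3(N+1)
     = 12/(17*18) * (29.5^2/3 + 30.5^2/5 + 52.5^2/4 + 40.5^2/5) - 3*18
     = 0.039216 * 1493.25 - 54
     = 4.558660.
Step 4: Ties present; correction factor C = 1 - 24/(17^3 - 17) = 0.995098. Corrected H = 4.558660 / 0.995098 = 4.581117.
Step 5: Under H0, H ~ chi^2(3); p-value = 0.205168.
Step 6: alpha = 0.05. fail to reject H0.

H = 4.5811, df = 3, p = 0.205168, fail to reject H0.


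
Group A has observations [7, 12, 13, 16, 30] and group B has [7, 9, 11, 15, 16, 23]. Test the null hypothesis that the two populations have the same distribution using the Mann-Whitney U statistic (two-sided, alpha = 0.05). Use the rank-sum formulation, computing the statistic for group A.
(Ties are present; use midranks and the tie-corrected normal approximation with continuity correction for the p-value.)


Step 1: Combine and sort all 11 observations; assign midranks.
sorted (value, group): (7,X), (7,Y), (9,Y), (11,Y), (12,X), (13,X), (15,Y), (16,X), (16,Y), (23,Y), (30,X)
ranks: 7->1.5, 7->1.5, 9->3, 11->4, 12->5, 13->6, 15->7, 16->8.5, 16->8.5, 23->10, 30->11
Step 2: Rank sum for X: R1 = 1.5 + 5 + 6 + 8.5 + 11 = 32.
Step 3: U_X = R1 - n1(n1+1)/2 = 32 - 5*6/2 = 32 - 15 = 17.
       U_Y = n1*n2 - U_X = 30 - 17 = 13.
Step 4: Ties are present, so use the tie-corrected normal approximation (with continuity correction) for the p-value.
Step 5: p-value = 0.783228; compare to alpha = 0.05. fail to reject H0.

U_X = 17, p = 0.783228, fail to reject H0 at alpha = 0.05.


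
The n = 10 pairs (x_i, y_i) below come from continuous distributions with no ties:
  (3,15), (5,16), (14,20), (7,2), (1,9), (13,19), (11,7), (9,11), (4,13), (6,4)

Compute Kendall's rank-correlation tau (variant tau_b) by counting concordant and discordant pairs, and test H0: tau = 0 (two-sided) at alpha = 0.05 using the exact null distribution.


Step 1: Enumerate the 45 unordered pairs (i,j) with i<j and classify each by sign(x_j-x_i) * sign(y_j-y_i).
  (1,2):dx=+2,dy=+1->C; (1,3):dx=+11,dy=+5->C; (1,4):dx=+4,dy=-13->D; (1,5):dx=-2,dy=-6->C
  (1,6):dx=+10,dy=+4->C; (1,7):dx=+8,dy=-8->D; (1,8):dx=+6,dy=-4->D; (1,9):dx=+1,dy=-2->D
  (1,10):dx=+3,dy=-11->D; (2,3):dx=+9,dy=+4->C; (2,4):dx=+2,dy=-14->D; (2,5):dx=-4,dy=-7->C
  (2,6):dx=+8,dy=+3->C; (2,7):dx=+6,dy=-9->D; (2,8):dx=+4,dy=-5->D; (2,9):dx=-1,dy=-3->C
  (2,10):dx=+1,dy=-12->D; (3,4):dx=-7,dy=-18->C; (3,5):dx=-13,dy=-11->C; (3,6):dx=-1,dy=-1->C
  (3,7):dx=-3,dy=-13->C; (3,8):dx=-5,dy=-9->C; (3,9):dx=-10,dy=-7->C; (3,10):dx=-8,dy=-16->C
  (4,5):dx=-6,dy=+7->D; (4,6):dx=+6,dy=+17->C; (4,7):dx=+4,dy=+5->C; (4,8):dx=+2,dy=+9->C
  (4,9):dx=-3,dy=+11->D; (4,10):dx=-1,dy=+2->D; (5,6):dx=+12,dy=+10->C; (5,7):dx=+10,dy=-2->D
  (5,8):dx=+8,dy=+2->C; (5,9):dx=+3,dy=+4->C; (5,10):dx=+5,dy=-5->D; (6,7):dx=-2,dy=-12->C
  (6,8):dx=-4,dy=-8->C; (6,9):dx=-9,dy=-6->C; (6,10):dx=-7,dy=-15->C; (7,8):dx=-2,dy=+4->D
  (7,9):dx=-7,dy=+6->D; (7,10):dx=-5,dy=-3->C; (8,9):dx=-5,dy=+2->D; (8,10):dx=-3,dy=-7->C
  (9,10):dx=+2,dy=-9->D
Step 2: C = 27, D = 18, total pairs = 45.
Step 3: tau = (C - D)/(n(n-1)/2) = (27 - 18)/45 = 0.200000.
Step 4: Exact two-sided p-value (enumerate n! = 3628800 permutations of y under H0): p = 0.484313.
Step 5: alpha = 0.05. fail to reject H0.

tau_b = 0.2000 (C=27, D=18), p = 0.484313, fail to reject H0.


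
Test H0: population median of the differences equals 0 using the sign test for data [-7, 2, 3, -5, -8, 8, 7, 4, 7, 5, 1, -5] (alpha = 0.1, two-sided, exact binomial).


Step 1: Discard zero differences. Original n = 12; n_eff = number of nonzero differences = 12.
Nonzero differences (with sign): -7, +2, +3, -5, -8, +8, +7, +4, +7, +5, +1, -5
Step 2: Count signs: positive = 8, negative = 4.
Step 3: Under H0: P(positive) = 0.5, so the number of positives S ~ Bin(12, 0.5).
Step 4: Two-sided exact p-value = sum of Bin(12,0.5) probabilities at or below the observed probability = 0.387695.
Step 5: alpha = 0.1. fail to reject H0.

n_eff = 12, pos = 8, neg = 4, p = 0.387695, fail to reject H0.


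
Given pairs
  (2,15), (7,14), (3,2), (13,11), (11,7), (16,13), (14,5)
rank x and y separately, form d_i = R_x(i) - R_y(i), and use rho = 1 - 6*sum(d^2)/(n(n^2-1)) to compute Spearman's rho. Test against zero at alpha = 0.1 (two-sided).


Step 1: Rank x and y separately (midranks; no ties here).
rank(x): 2->1, 7->3, 3->2, 13->5, 11->4, 16->7, 14->6
rank(y): 15->7, 14->6, 2->1, 11->4, 7->3, 13->5, 5->2
Step 2: d_i = R_x(i) - R_y(i); compute d_i^2.
  (1-7)^2=36, (3-6)^2=9, (2-1)^2=1, (5-4)^2=1, (4-3)^2=1, (7-5)^2=4, (6-2)^2=16
sum(d^2) = 68.
Step 3: rho = 1 - 6*68 / (7*(7^2 - 1)) = 1 - 408/336 = -0.214286.
Step 4: Under H0, t = rho * sqrt((n-2)/(1-rho^2)) = -0.4906 ~ t(5).
Step 5: Two-sided p-value from the t-distribution with 5 df = 0.644512.
Step 6: alpha = 0.1. fail to reject H0.

rho = -0.2143, p = 0.644512, fail to reject H0 at alpha = 0.1.


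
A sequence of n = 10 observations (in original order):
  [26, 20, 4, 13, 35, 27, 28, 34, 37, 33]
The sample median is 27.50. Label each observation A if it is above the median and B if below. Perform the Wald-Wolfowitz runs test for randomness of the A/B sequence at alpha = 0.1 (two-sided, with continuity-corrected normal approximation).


Step 1: Compute median = 27.50; label A = above, B = below.
Labels in order: BBBBABAAAA  (n_A = 5, n_B = 5)
Step 2: Count runs R = 4.
Step 3: Under H0 (random ordering), E[R] = 2*n_A*n_B/(n_A+n_B) + 1 = 2*5*5/10 + 1 = 6.0000.
        Var[R] = 2*n_A*n_B*(2*n_A*n_B - n_A - n_B) / ((n_A+n_B)^2 * (n_A+n_B-1)) = 2000/900 = 2.2222.
        SD[R] = 1.4907.
Step 4: Continuity-corrected z = (R + 0.5 - E[R]) / SD[R] = (4 + 0.5 - 6.0000) / 1.4907 = -1.0062.
Step 5: Two-sided p-value via normal approximation = 2*(1 - Phi(|z|)) = 0.314305.
Step 6: alpha = 0.1. fail to reject H0.

R = 4, z = -1.0062, p = 0.314305, fail to reject H0.


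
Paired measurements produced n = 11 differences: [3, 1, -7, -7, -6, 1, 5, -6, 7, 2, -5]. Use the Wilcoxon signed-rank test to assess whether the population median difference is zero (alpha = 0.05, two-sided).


Step 1: Drop any zero differences (none here) and take |d_i|.
|d| = [3, 1, 7, 7, 6, 1, 5, 6, 7, 2, 5]
Step 2: Midrank |d_i| (ties get averaged ranks).
ranks: |3|->4, |1|->1.5, |7|->10, |7|->10, |6|->7.5, |1|->1.5, |5|->5.5, |6|->7.5, |7|->10, |2|->3, |5|->5.5
Step 3: Attach original signs; sum ranks with positive sign and with negative sign.
W+ = 4 + 1.5 + 1.5 + 5.5 + 10 + 3 = 25.5
W- = 10 + 10 + 7.5 + 7.5 + 5.5 = 40.5
(Check: W+ + W- = 66 should equal n(n+1)/2 = 66.)
Step 4: Test statistic W = min(W+, W-) = 25.5.
Step 5: Ties in |d|, so use the tie-corrected normal approximation.
        E[W] = n(n+1)/4 = 11*12/4 = 33.
        Tie groups: |d|=1 (t=2), |d|=5 (t=2), |d|=6 (t=2), |d|=7 (t=3); sum(t^3 - t) = 42.
        Var[W] = n(n+1)(2n+1)/24 - sum(t^3-t)/48 = 3036/24 - 42/48 = 125.625.
        z = (W - E[W]) / sqrt(Var[W]) = (25.5 - 33) / 11.2083 = -0.6691.
        Two-sided p = 2*Phi(z) = 0.503400.
Step 6: alpha = 0.05. fail to reject H0.

W+ = 25.5, W- = 40.5, W = min = 25.5, p = 0.503400, fail to reject H0.


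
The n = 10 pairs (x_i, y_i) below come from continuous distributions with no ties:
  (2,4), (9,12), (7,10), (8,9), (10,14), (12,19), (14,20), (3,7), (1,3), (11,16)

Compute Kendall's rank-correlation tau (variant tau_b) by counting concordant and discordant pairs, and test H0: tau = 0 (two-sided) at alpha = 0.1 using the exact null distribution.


Step 1: Enumerate the 45 unordered pairs (i,j) with i<j and classify each by sign(x_j-x_i) * sign(y_j-y_i).
  (1,2):dx=+7,dy=+8->C; (1,3):dx=+5,dy=+6->C; (1,4):dx=+6,dy=+5->C; (1,5):dx=+8,dy=+10->C
  (1,6):dx=+10,dy=+15->C; (1,7):dx=+12,dy=+16->C; (1,8):dx=+1,dy=+3->C; (1,9):dx=-1,dy=-1->C
  (1,10):dx=+9,dy=+12->C; (2,3):dx=-2,dy=-2->C; (2,4):dx=-1,dy=-3->C; (2,5):dx=+1,dy=+2->C
  (2,6):dx=+3,dy=+7->C; (2,7):dx=+5,dy=+8->C; (2,8):dx=-6,dy=-5->C; (2,9):dx=-8,dy=-9->C
  (2,10):dx=+2,dy=+4->C; (3,4):dx=+1,dy=-1->D; (3,5):dx=+3,dy=+4->C; (3,6):dx=+5,dy=+9->C
  (3,7):dx=+7,dy=+10->C; (3,8):dx=-4,dy=-3->C; (3,9):dx=-6,dy=-7->C; (3,10):dx=+4,dy=+6->C
  (4,5):dx=+2,dy=+5->C; (4,6):dx=+4,dy=+10->C; (4,7):dx=+6,dy=+11->C; (4,8):dx=-5,dy=-2->C
  (4,9):dx=-7,dy=-6->C; (4,10):dx=+3,dy=+7->C; (5,6):dx=+2,dy=+5->C; (5,7):dx=+4,dy=+6->C
  (5,8):dx=-7,dy=-7->C; (5,9):dx=-9,dy=-11->C; (5,10):dx=+1,dy=+2->C; (6,7):dx=+2,dy=+1->C
  (6,8):dx=-9,dy=-12->C; (6,9):dx=-11,dy=-16->C; (6,10):dx=-1,dy=-3->C; (7,8):dx=-11,dy=-13->C
  (7,9):dx=-13,dy=-17->C; (7,10):dx=-3,dy=-4->C; (8,9):dx=-2,dy=-4->C; (8,10):dx=+8,dy=+9->C
  (9,10):dx=+10,dy=+13->C
Step 2: C = 44, D = 1, total pairs = 45.
Step 3: tau = (C - D)/(n(n-1)/2) = (44 - 1)/45 = 0.955556.
Step 4: Exact two-sided p-value (enumerate n! = 3628800 permutations of y under H0): p = 0.000006.
Step 5: alpha = 0.1. reject H0.

tau_b = 0.9556 (C=44, D=1), p = 0.000006, reject H0.


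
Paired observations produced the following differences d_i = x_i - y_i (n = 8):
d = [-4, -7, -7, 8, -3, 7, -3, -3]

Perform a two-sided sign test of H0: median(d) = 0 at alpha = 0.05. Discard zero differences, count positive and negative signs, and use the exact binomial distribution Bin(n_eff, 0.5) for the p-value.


Step 1: Discard zero differences. Original n = 8; n_eff = number of nonzero differences = 8.
Nonzero differences (with sign): -4, -7, -7, +8, -3, +7, -3, -3
Step 2: Count signs: positive = 2, negative = 6.
Step 3: Under H0: P(positive) = 0.5, so the number of positives S ~ Bin(8, 0.5).
Step 4: Two-sided exact p-value = sum of Bin(8,0.5) probabilities at or below the observed probability = 0.289062.
Step 5: alpha = 0.05. fail to reject H0.

n_eff = 8, pos = 2, neg = 6, p = 0.289062, fail to reject H0.


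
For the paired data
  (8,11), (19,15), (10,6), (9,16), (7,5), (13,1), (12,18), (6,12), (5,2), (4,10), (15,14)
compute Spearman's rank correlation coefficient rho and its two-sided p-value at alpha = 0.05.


Step 1: Rank x and y separately (midranks; no ties here).
rank(x): 8->5, 19->11, 10->7, 9->6, 7->4, 13->9, 12->8, 6->3, 5->2, 4->1, 15->10
rank(y): 11->6, 15->9, 6->4, 16->10, 5->3, 1->1, 18->11, 12->7, 2->2, 10->5, 14->8
Step 2: d_i = R_x(i) - R_y(i); compute d_i^2.
  (5-6)^2=1, (11-9)^2=4, (7-4)^2=9, (6-10)^2=16, (4-3)^2=1, (9-1)^2=64, (8-11)^2=9, (3-7)^2=16, (2-2)^2=0, (1-5)^2=16, (10-8)^2=4
sum(d^2) = 140.
Step 3: rho = 1 - 6*140 / (11*(11^2 - 1)) = 1 - 840/1320 = 0.363636.
Step 4: Under H0, t = rho * sqrt((n-2)/(1-rho^2)) = 1.1711 ~ t(9).
Step 5: Two-sided p-value from the t-distribution with 9 df = 0.271638.
Step 6: alpha = 0.05. fail to reject H0.

rho = 0.3636, p = 0.271638, fail to reject H0 at alpha = 0.05.


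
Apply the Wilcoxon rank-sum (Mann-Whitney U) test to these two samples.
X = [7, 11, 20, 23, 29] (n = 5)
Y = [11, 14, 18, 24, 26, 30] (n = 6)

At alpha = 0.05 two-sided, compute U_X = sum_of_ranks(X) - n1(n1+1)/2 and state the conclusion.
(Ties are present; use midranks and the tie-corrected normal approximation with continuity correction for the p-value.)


Step 1: Combine and sort all 11 observations; assign midranks.
sorted (value, group): (7,X), (11,X), (11,Y), (14,Y), (18,Y), (20,X), (23,X), (24,Y), (26,Y), (29,X), (30,Y)
ranks: 7->1, 11->2.5, 11->2.5, 14->4, 18->5, 20->6, 23->7, 24->8, 26->9, 29->10, 30->11
Step 2: Rank sum for X: R1 = 1 + 2.5 + 6 + 7 + 10 = 26.5.
Step 3: U_X = R1 - n1(n1+1)/2 = 26.5 - 5*6/2 = 26.5 - 15 = 11.5.
       U_Y = n1*n2 - U_X = 30 - 11.5 = 18.5.
Step 4: Ties are present, so use the tie-corrected normal approximation (with continuity correction) for the p-value.
Step 5: p-value = 0.583025; compare to alpha = 0.05. fail to reject H0.

U_X = 11.5, p = 0.583025, fail to reject H0 at alpha = 0.05.


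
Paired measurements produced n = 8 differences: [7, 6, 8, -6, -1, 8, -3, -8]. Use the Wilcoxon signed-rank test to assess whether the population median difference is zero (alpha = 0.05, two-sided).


Step 1: Drop any zero differences (none here) and take |d_i|.
|d| = [7, 6, 8, 6, 1, 8, 3, 8]
Step 2: Midrank |d_i| (ties get averaged ranks).
ranks: |7|->5, |6|->3.5, |8|->7, |6|->3.5, |1|->1, |8|->7, |3|->2, |8|->7
Step 3: Attach original signs; sum ranks with positive sign and with negative sign.
W+ = 5 + 3.5 + 7 + 7 = 22.5
W- = 3.5 + 1 + 2 + 7 = 13.5
(Check: W+ + W- = 36 should equal n(n+1)/2 = 36.)
Step 4: Test statistic W = min(W+, W-) = 13.5.
Step 5: Ties in |d|, so use the tie-corrected normal approximation.
        E[W] = n(n+1)/4 = 8*9/4 = 18.
        Tie groups: |d|=6 (t=2), |d|=8 (t=3); sum(t^3 - t) = 30.
        Var[W] = n(n+1)(2n+1)/24 - sum(t^3-t)/48 = 1224/24 - 30/48 = 50.375.
        z = (W - E[W]) / sqrt(Var[W]) = (13.5 - 18) / 7.0975 = -0.6340.
        Two-sided p = 2*Phi(z) = 0.526066.
Step 6: alpha = 0.05. fail to reject H0.

W+ = 22.5, W- = 13.5, W = min = 13.5, p = 0.526066, fail to reject H0.


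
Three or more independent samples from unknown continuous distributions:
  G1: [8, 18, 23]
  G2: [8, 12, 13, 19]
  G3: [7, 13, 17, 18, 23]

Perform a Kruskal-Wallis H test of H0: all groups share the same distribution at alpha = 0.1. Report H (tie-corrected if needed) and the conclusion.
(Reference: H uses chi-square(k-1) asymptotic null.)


Step 1: Combine all N = 12 observations and assign midranks.
sorted (value, group, rank): (7,G3,1), (8,G1,2.5), (8,G2,2.5), (12,G2,4), (13,G2,5.5), (13,G3,5.5), (17,G3,7), (18,G1,8.5), (18,G3,8.5), (19,G2,10), (23,G1,11.5), (23,G3,11.5)
Step 2: Sum ranks within each group.
R_1 = 22.5 (n_1 = 3)
R_2 = 22 (n_2 = 4)
R_3 = 33.5 (n_3 = 5)
Step 3: H = 12/(N(N+1)) * sum(R_i^2/n_i) - 3(N+1)
     = 12/(12*13) * (22.5^2/3 + 22^2/4 + 33.5^2/5) - 3*13
     = 0.076923 * 514.2 - 39
     = 0.553846.
Step 4: Ties present; correction factor C = 1 - 24/(12^3 - 12) = 0.986014. Corrected H = 0.553846 / 0.986014 = 0.561702.
Step 5: Under H0, H ~ chi^2(2); p-value = 0.755141.
Step 6: alpha = 0.1. fail to reject H0.

H = 0.5617, df = 2, p = 0.755141, fail to reject H0.


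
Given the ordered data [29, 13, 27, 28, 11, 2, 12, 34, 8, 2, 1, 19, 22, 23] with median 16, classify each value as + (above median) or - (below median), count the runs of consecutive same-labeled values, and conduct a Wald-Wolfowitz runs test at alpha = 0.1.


Step 1: Compute median = 16; label A = above, B = below.
Labels in order: ABAABBBABBBAAA  (n_A = 7, n_B = 7)
Step 2: Count runs R = 7.
Step 3: Under H0 (random ordering), E[R] = 2*n_A*n_B/(n_A+n_B) + 1 = 2*7*7/14 + 1 = 8.0000.
        Var[R] = 2*n_A*n_B*(2*n_A*n_B - n_A - n_B) / ((n_A+n_B)^2 * (n_A+n_B-1)) = 8232/2548 = 3.2308.
        SD[R] = 1.7974.
Step 4: Continuity-corrected z = (R + 0.5 - E[R]) / SD[R] = (7 + 0.5 - 8.0000) / 1.7974 = -0.2782.
Step 5: Two-sided p-value via normal approximation = 2*(1 - Phi(|z|)) = 0.780879.
Step 6: alpha = 0.1. fail to reject H0.

R = 7, z = -0.2782, p = 0.780879, fail to reject H0.


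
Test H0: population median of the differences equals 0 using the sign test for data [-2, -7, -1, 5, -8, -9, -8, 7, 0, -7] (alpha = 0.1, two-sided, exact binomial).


Step 1: Discard zero differences. Original n = 10; n_eff = number of nonzero differences = 9.
Nonzero differences (with sign): -2, -7, -1, +5, -8, -9, -8, +7, -7
Step 2: Count signs: positive = 2, negative = 7.
Step 3: Under H0: P(positive) = 0.5, so the number of positives S ~ Bin(9, 0.5).
Step 4: Two-sided exact p-value = sum of Bin(9,0.5) probabilities at or below the observed probability = 0.179688.
Step 5: alpha = 0.1. fail to reject H0.

n_eff = 9, pos = 2, neg = 7, p = 0.179688, fail to reject H0.


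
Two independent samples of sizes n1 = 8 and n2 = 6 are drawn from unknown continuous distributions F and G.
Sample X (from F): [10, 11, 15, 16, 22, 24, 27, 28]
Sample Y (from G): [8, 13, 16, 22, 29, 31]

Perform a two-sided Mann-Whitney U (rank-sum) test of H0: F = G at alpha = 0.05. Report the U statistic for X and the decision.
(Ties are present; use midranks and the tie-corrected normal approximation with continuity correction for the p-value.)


Step 1: Combine and sort all 14 observations; assign midranks.
sorted (value, group): (8,Y), (10,X), (11,X), (13,Y), (15,X), (16,X), (16,Y), (22,X), (22,Y), (24,X), (27,X), (28,X), (29,Y), (31,Y)
ranks: 8->1, 10->2, 11->3, 13->4, 15->5, 16->6.5, 16->6.5, 22->8.5, 22->8.5, 24->10, 27->11, 28->12, 29->13, 31->14
Step 2: Rank sum for X: R1 = 2 + 3 + 5 + 6.5 + 8.5 + 10 + 11 + 12 = 58.
Step 3: U_X = R1 - n1(n1+1)/2 = 58 - 8*9/2 = 58 - 36 = 22.
       U_Y = n1*n2 - U_X = 48 - 22 = 26.
Step 4: Ties are present, so use the tie-corrected normal approximation (with continuity correction) for the p-value.
Step 5: p-value = 0.846116; compare to alpha = 0.05. fail to reject H0.

U_X = 22, p = 0.846116, fail to reject H0 at alpha = 0.05.


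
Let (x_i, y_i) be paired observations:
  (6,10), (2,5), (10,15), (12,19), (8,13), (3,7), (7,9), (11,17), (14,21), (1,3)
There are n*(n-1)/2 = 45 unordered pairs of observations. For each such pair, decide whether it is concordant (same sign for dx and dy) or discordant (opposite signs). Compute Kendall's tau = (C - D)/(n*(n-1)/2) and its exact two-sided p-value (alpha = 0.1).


Step 1: Enumerate the 45 unordered pairs (i,j) with i<j and classify each by sign(x_j-x_i) * sign(y_j-y_i).
  (1,2):dx=-4,dy=-5->C; (1,3):dx=+4,dy=+5->C; (1,4):dx=+6,dy=+9->C; (1,5):dx=+2,dy=+3->C
  (1,6):dx=-3,dy=-3->C; (1,7):dx=+1,dy=-1->D; (1,8):dx=+5,dy=+7->C; (1,9):dx=+8,dy=+11->C
  (1,10):dx=-5,dy=-7->C; (2,3):dx=+8,dy=+10->C; (2,4):dx=+10,dy=+14->C; (2,5):dx=+6,dy=+8->C
  (2,6):dx=+1,dy=+2->C; (2,7):dx=+5,dy=+4->C; (2,8):dx=+9,dy=+12->C; (2,9):dx=+12,dy=+16->C
  (2,10):dx=-1,dy=-2->C; (3,4):dx=+2,dy=+4->C; (3,5):dx=-2,dy=-2->C; (3,6):dx=-7,dy=-8->C
  (3,7):dx=-3,dy=-6->C; (3,8):dx=+1,dy=+2->C; (3,9):dx=+4,dy=+6->C; (3,10):dx=-9,dy=-12->C
  (4,5):dx=-4,dy=-6->C; (4,6):dx=-9,dy=-12->C; (4,7):dx=-5,dy=-10->C; (4,8):dx=-1,dy=-2->C
  (4,9):dx=+2,dy=+2->C; (4,10):dx=-11,dy=-16->C; (5,6):dx=-5,dy=-6->C; (5,7):dx=-1,dy=-4->C
  (5,8):dx=+3,dy=+4->C; (5,9):dx=+6,dy=+8->C; (5,10):dx=-7,dy=-10->C; (6,7):dx=+4,dy=+2->C
  (6,8):dx=+8,dy=+10->C; (6,9):dx=+11,dy=+14->C; (6,10):dx=-2,dy=-4->C; (7,8):dx=+4,dy=+8->C
  (7,9):dx=+7,dy=+12->C; (7,10):dx=-6,dy=-6->C; (8,9):dx=+3,dy=+4->C; (8,10):dx=-10,dy=-14->C
  (9,10):dx=-13,dy=-18->C
Step 2: C = 44, D = 1, total pairs = 45.
Step 3: tau = (C - D)/(n(n-1)/2) = (44 - 1)/45 = 0.955556.
Step 4: Exact two-sided p-value (enumerate n! = 3628800 permutations of y under H0): p = 0.000006.
Step 5: alpha = 0.1. reject H0.

tau_b = 0.9556 (C=44, D=1), p = 0.000006, reject H0.
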